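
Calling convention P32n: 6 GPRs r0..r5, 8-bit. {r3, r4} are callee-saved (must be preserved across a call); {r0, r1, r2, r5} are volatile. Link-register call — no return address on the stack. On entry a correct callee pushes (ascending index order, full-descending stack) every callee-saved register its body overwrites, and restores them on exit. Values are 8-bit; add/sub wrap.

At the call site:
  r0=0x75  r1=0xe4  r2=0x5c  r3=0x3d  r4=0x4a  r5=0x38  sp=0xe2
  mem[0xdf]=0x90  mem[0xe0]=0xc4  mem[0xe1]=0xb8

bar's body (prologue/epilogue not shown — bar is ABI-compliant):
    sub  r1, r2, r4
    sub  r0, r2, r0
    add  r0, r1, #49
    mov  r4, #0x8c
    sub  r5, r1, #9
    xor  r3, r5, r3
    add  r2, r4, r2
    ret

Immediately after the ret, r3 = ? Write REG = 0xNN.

prologue: push r3 -> mem[0xe1]=0x3d, sp=0xe1
prologue: push r4 -> mem[0xe0]=0x4a, sp=0xe0
body[0] sub  r1, r2, r4 -> r1=0x12
body[1] sub  r0, r2, r0 -> r0=0xe7
body[2] add  r0, r1, #49 -> r0=0x43
body[3] mov  r4, #0x8c -> r4=0x8c
body[4] sub  r5, r1, #9 -> r5=0x09
body[5] xor  r3, r5, r3 -> r3=0x34
body[6] add  r2, r4, r2 -> r2=0xe8
epilogue: pop r4=0x4a, sp=0xe1
epilogue: pop r3=0x3d, sp=0xe2
r3 is callee-saved -> restored

REG = 0x3d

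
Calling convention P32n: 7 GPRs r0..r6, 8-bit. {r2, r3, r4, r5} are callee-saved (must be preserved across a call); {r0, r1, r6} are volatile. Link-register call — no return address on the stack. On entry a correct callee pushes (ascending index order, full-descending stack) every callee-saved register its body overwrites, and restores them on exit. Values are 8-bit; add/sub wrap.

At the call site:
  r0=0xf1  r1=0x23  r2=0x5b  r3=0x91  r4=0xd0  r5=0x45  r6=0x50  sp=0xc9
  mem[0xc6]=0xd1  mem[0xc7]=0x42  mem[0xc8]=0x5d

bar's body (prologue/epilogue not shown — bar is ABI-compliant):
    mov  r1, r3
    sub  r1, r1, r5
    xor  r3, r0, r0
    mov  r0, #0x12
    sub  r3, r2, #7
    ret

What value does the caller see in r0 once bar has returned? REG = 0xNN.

REG = 0x12

prologue: push r3 -> mem[0xc8]=0x91, sp=0xc8
body[0] mov  r1, r3 -> r1=0x91
body[1] sub  r1, r1, r5 -> r1=0x4c
body[2] xor  r3, r0, r0 -> r3=0x00
body[3] mov  r0, #0x12 -> r0=0x12
body[4] sub  r3, r2, #7 -> r3=0x54
epilogue: pop r3=0x91, sp=0xc9
r0 is caller-saved -> body value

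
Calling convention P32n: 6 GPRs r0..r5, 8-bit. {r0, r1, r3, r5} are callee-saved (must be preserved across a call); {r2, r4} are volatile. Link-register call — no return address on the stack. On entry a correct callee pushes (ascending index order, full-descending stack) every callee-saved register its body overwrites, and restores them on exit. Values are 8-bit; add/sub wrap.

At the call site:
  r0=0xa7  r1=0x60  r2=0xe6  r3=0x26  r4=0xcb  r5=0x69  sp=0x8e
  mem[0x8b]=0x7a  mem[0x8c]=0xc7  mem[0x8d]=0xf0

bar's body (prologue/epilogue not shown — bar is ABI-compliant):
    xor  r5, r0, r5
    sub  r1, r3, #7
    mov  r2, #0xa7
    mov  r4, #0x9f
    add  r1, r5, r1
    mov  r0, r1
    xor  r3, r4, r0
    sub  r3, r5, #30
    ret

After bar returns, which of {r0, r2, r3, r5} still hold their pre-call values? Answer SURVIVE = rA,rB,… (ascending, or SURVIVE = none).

prologue: push r0 -> mem[0x8d]=0xa7, sp=0x8d
prologue: push r1 -> mem[0x8c]=0x60, sp=0x8c
prologue: push r3 -> mem[0x8b]=0x26, sp=0x8b
prologue: push r5 -> mem[0x8a]=0x69, sp=0x8a
body[0] xor  r5, r0, r5 -> r5=0xce
body[1] sub  r1, r3, #7 -> r1=0x1f
body[2] mov  r2, #0xa7 -> r2=0xa7
body[3] mov  r4, #0x9f -> r4=0x9f
body[4] add  r1, r5, r1 -> r1=0xed
body[5] mov  r0, r1 -> r0=0xed
body[6] xor  r3, r4, r0 -> r3=0x72
body[7] sub  r3, r5, #30 -> r3=0xb0
epilogue: pop r5=0x69, sp=0x8b
epilogue: pop r3=0x26, sp=0x8c
epilogue: pop r1=0x60, sp=0x8d
epilogue: pop r0=0xa7, sp=0x8e
r0: callee-saved, written=True
r2: caller-saved, written=True
r3: callee-saved, written=True
r5: callee-saved, written=True

SURVIVE = r0,r3,r5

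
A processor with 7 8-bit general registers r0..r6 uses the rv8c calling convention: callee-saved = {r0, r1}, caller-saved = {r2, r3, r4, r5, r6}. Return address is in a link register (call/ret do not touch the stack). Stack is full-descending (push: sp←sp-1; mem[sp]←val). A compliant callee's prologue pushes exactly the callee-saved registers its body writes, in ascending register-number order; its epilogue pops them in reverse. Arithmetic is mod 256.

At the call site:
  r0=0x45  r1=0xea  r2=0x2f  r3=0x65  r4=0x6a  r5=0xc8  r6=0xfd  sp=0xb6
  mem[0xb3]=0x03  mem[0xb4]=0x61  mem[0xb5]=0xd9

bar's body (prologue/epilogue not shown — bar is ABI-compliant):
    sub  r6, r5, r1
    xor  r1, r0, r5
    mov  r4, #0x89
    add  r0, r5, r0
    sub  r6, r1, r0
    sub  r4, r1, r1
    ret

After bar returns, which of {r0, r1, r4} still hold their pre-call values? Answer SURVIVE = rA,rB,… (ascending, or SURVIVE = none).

SURVIVE = r0,r1

prologue: push r0 -> mem[0xb5]=0x45, sp=0xb5
prologue: push r1 -> mem[0xb4]=0xea, sp=0xb4
body[0] sub  r6, r5, r1 -> r6=0xde
body[1] xor  r1, r0, r5 -> r1=0x8d
body[2] mov  r4, #0x89 -> r4=0x89
body[3] add  r0, r5, r0 -> r0=0x0d
body[4] sub  r6, r1, r0 -> r6=0x80
body[5] sub  r4, r1, r1 -> r4=0x00
epilogue: pop r1=0xea, sp=0xb5
epilogue: pop r0=0x45, sp=0xb6
r0: callee-saved, written=True
r1: callee-saved, written=True
r4: caller-saved, written=True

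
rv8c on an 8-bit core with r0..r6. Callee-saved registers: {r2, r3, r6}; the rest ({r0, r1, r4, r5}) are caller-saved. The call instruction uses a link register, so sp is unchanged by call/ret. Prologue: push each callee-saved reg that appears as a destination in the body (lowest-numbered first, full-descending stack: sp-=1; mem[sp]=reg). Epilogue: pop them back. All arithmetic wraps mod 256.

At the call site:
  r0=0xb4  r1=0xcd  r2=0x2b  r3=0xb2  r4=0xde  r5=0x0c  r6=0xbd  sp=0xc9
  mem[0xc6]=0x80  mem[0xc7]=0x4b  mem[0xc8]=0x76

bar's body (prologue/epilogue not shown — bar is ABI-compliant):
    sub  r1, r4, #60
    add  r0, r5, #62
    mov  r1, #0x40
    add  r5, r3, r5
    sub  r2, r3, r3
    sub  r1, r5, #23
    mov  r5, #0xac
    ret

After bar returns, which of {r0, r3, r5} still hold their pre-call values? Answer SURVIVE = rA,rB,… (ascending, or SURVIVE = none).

prologue: push r2 -> mem[0xc8]=0x2b, sp=0xc8
body[0] sub  r1, r4, #60 -> r1=0xa2
body[1] add  r0, r5, #62 -> r0=0x4a
body[2] mov  r1, #0x40 -> r1=0x40
body[3] add  r5, r3, r5 -> r5=0xbe
body[4] sub  r2, r3, r3 -> r2=0x00
body[5] sub  r1, r5, #23 -> r1=0xa7
body[6] mov  r5, #0xac -> r5=0xac
epilogue: pop r2=0x2b, sp=0xc9
r0: caller-saved, written=True
r3: callee-saved, written=False
r5: caller-saved, written=True

SURVIVE = r3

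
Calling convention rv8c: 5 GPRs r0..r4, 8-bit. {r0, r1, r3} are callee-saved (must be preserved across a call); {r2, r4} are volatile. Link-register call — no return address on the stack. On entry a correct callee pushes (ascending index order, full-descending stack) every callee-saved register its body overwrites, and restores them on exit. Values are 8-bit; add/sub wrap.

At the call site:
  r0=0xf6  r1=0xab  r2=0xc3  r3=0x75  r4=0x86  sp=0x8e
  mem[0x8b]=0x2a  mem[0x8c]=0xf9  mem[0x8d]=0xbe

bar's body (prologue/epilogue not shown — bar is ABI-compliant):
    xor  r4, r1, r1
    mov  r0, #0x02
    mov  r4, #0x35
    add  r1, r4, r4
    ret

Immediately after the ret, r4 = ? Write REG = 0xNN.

REG = 0x35

prologue: push r0 → mem[0x8d]=0xf6, sp=0x8d
prologue: push r1 → mem[0x8c]=0xab, sp=0x8c
body[0] xor  r4, r1, r1 → r4=0x00
body[1] mov  r0, #0x02 → r0=0x02
body[2] mov  r4, #0x35 → r4=0x35
body[3] add  r1, r4, r4 → r1=0x6a
epilogue: pop r1=0xab, sp=0x8d
epilogue: pop r0=0xf6, sp=0x8e
r4 is caller-saved → body value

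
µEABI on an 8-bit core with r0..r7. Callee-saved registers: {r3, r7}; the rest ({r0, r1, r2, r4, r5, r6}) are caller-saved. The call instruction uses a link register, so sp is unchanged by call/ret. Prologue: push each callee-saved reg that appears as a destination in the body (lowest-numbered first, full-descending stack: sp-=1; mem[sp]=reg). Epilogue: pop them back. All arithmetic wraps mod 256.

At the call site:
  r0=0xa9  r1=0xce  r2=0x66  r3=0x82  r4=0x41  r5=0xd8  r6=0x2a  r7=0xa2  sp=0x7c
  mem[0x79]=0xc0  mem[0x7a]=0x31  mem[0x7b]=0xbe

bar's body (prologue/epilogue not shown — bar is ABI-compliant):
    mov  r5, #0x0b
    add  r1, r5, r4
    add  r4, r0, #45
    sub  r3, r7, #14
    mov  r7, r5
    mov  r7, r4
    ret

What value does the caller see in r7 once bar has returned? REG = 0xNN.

prologue: push r3 → mem[0x7b]=0x82, sp=0x7b
prologue: push r7 → mem[0x7a]=0xa2, sp=0x7a
body[0] mov  r5, #0x0b → r5=0x0b
body[1] add  r1, r5, r4 → r1=0x4c
body[2] add  r4, r0, #45 → r4=0xd6
body[3] sub  r3, r7, #14 → r3=0x94
body[4] mov  r7, r5 → r7=0x0b
body[5] mov  r7, r4 → r7=0xd6
epilogue: pop r7=0xa2, sp=0x7b
epilogue: pop r3=0x82, sp=0x7c
r7 is callee-saved → restored

REG = 0xa2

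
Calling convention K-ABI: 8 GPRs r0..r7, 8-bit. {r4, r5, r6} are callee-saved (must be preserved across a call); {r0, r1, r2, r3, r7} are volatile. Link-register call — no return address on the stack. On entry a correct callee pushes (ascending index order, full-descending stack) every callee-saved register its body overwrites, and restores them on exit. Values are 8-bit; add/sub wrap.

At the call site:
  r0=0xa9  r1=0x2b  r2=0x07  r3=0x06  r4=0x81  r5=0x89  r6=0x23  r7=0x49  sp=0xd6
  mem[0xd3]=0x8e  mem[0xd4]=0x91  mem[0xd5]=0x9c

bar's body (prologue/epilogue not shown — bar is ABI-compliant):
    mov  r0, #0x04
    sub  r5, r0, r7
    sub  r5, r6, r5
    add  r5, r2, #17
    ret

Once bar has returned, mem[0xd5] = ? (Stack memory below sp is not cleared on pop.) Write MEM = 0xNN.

prologue: push r5 → mem[0xd5]=0x89, sp=0xd5
body[0] mov  r0, #0x04 → r0=0x04
body[1] sub  r5, r0, r7 → r5=0xbb
body[2] sub  r5, r6, r5 → r5=0x68
body[3] add  r5, r2, #17 → r5=0x18
epilogue: pop r5=0x89, sp=0xd6
prologue pushed ['r5'] at ['0xd5']

MEM = 0x89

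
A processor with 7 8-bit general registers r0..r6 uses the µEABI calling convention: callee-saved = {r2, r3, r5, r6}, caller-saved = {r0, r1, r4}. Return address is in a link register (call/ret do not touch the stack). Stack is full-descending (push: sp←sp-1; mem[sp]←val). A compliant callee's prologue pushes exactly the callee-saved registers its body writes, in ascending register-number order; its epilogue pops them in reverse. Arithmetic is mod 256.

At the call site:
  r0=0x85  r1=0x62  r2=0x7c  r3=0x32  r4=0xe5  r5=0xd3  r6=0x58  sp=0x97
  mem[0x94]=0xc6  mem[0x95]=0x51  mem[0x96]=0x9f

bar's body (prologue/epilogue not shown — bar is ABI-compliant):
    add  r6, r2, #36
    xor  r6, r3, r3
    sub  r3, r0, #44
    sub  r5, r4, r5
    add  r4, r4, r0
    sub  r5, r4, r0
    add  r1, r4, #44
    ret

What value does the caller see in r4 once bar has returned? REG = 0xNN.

prologue: push r3 -> mem[0x96]=0x32, sp=0x96
prologue: push r5 -> mem[0x95]=0xd3, sp=0x95
prologue: push r6 -> mem[0x94]=0x58, sp=0x94
body[0] add  r6, r2, #36 -> r6=0xa0
body[1] xor  r6, r3, r3 -> r6=0x00
body[2] sub  r3, r0, #44 -> r3=0x59
body[3] sub  r5, r4, r5 -> r5=0x12
body[4] add  r4, r4, r0 -> r4=0x6a
body[5] sub  r5, r4, r0 -> r5=0xe5
body[6] add  r1, r4, #44 -> r1=0x96
epilogue: pop r6=0x58, sp=0x95
epilogue: pop r5=0xd3, sp=0x96
epilogue: pop r3=0x32, sp=0x97
r4 is caller-saved -> body value

REG = 0x6a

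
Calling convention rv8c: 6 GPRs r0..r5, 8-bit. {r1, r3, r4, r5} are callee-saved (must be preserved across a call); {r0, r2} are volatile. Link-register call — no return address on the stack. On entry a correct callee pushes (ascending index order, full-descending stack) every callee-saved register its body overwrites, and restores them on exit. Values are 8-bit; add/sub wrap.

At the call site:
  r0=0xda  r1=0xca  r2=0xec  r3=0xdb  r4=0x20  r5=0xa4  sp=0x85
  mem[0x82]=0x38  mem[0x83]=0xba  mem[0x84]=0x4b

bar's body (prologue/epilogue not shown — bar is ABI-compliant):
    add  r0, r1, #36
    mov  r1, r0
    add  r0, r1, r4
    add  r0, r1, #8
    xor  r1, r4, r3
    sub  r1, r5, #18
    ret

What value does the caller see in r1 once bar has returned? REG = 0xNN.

prologue: push r1 → mem[0x84]=0xca, sp=0x84
body[0] add  r0, r1, #36 → r0=0xee
body[1] mov  r1, r0 → r1=0xee
body[2] add  r0, r1, r4 → r0=0x0e
body[3] add  r0, r1, #8 → r0=0xf6
body[4] xor  r1, r4, r3 → r1=0xfb
body[5] sub  r1, r5, #18 → r1=0x92
epilogue: pop r1=0xca, sp=0x85
r1 is callee-saved → restored

REG = 0xca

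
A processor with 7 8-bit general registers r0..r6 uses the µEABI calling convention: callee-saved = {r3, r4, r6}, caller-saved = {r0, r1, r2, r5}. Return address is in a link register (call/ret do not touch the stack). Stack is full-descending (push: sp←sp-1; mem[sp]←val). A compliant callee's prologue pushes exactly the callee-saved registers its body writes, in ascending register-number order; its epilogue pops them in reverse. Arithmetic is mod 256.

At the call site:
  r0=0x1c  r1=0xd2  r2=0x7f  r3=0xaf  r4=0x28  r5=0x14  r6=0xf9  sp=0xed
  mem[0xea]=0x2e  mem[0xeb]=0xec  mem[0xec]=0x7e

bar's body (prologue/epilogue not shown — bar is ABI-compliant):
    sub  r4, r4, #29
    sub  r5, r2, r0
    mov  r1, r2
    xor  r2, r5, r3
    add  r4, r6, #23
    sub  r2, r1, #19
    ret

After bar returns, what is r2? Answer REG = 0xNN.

REG = 0x6c

prologue: push r4 -> mem[0xec]=0x28, sp=0xec
body[0] sub  r4, r4, #29 -> r4=0x0b
body[1] sub  r5, r2, r0 -> r5=0x63
body[2] mov  r1, r2 -> r1=0x7f
body[3] xor  r2, r5, r3 -> r2=0xcc
body[4] add  r4, r6, #23 -> r4=0x10
body[5] sub  r2, r1, #19 -> r2=0x6c
epilogue: pop r4=0x28, sp=0xed
r2 is caller-saved -> body value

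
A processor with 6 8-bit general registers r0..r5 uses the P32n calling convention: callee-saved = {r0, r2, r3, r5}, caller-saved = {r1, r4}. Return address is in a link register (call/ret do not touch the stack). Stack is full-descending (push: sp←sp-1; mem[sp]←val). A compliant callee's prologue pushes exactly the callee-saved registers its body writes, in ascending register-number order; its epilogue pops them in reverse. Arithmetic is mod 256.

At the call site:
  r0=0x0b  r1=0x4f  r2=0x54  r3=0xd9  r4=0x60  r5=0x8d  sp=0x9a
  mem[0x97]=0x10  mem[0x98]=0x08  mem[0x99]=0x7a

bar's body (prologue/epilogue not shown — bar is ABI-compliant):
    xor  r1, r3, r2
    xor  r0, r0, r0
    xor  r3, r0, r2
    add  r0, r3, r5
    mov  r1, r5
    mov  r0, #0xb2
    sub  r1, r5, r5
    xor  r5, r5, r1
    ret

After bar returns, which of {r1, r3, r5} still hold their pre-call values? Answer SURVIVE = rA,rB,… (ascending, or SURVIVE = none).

prologue: push r0 → mem[0x99]=0x0b, sp=0x99
prologue: push r3 → mem[0x98]=0xd9, sp=0x98
prologue: push r5 → mem[0x97]=0x8d, sp=0x97
body[0] xor  r1, r3, r2 → r1=0x8d
body[1] xor  r0, r0, r0 → r0=0x00
body[2] xor  r3, r0, r2 → r3=0x54
body[3] add  r0, r3, r5 → r0=0xe1
body[4] mov  r1, r5 → r1=0x8d
body[5] mov  r0, #0xb2 → r0=0xb2
body[6] sub  r1, r5, r5 → r1=0x00
body[7] xor  r5, r5, r1 → r5=0x8d
epilogue: pop r5=0x8d, sp=0x98
epilogue: pop r3=0xd9, sp=0x99
epilogue: pop r0=0x0b, sp=0x9a
r1: caller-saved, written=True
r3: callee-saved, written=True
r5: callee-saved, written=True

SURVIVE = r3,r5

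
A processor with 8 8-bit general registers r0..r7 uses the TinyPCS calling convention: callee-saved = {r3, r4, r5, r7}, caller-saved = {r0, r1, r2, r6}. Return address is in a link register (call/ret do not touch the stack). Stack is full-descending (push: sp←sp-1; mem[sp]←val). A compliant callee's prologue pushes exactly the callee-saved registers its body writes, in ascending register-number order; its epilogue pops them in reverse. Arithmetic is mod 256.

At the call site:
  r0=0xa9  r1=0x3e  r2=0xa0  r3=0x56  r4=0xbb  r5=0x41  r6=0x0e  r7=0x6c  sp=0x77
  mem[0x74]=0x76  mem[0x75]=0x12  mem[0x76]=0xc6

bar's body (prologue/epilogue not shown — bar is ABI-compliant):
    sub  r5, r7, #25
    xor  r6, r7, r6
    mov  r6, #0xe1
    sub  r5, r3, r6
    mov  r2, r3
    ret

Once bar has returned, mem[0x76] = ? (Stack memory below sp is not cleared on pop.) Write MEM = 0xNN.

MEM = 0x41

prologue: push r5 -> mem[0x76]=0x41, sp=0x76
body[0] sub  r5, r7, #25 -> r5=0x53
body[1] xor  r6, r7, r6 -> r6=0x62
body[2] mov  r6, #0xe1 -> r6=0xe1
body[3] sub  r5, r3, r6 -> r5=0x75
body[4] mov  r2, r3 -> r2=0x56
epilogue: pop r5=0x41, sp=0x77
prologue pushed ['r5'] at ['0x76']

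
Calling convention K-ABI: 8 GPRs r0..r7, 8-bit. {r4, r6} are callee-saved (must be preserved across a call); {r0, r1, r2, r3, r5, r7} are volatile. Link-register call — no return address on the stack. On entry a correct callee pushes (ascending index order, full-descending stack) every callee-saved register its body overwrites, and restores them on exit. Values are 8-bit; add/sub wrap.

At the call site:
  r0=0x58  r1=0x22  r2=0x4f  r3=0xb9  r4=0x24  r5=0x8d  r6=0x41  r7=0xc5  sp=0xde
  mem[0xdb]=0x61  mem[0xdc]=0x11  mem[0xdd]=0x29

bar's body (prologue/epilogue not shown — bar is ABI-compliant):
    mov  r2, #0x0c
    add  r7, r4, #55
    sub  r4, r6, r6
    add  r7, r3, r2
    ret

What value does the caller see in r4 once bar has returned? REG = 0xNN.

REG = 0x24

prologue: push r4 -> mem[0xdd]=0x24, sp=0xdd
body[0] mov  r2, #0x0c -> r2=0x0c
body[1] add  r7, r4, #55 -> r7=0x5b
body[2] sub  r4, r6, r6 -> r4=0x00
body[3] add  r7, r3, r2 -> r7=0xc5
epilogue: pop r4=0x24, sp=0xde
r4 is callee-saved -> restored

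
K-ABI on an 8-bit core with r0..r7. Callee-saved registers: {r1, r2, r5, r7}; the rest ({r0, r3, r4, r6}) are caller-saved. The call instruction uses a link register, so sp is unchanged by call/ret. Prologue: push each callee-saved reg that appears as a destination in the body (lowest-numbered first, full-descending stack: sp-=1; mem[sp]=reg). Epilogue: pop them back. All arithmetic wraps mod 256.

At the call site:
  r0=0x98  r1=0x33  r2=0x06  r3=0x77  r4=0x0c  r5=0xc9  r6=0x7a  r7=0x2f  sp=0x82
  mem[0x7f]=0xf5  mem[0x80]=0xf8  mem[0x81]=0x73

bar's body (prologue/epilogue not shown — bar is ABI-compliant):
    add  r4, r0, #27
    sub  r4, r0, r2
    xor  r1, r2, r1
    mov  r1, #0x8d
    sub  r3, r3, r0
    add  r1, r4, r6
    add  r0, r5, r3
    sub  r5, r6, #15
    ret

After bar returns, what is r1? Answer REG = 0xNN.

prologue: push r1 → mem[0x81]=0x33, sp=0x81
prologue: push r5 → mem[0x80]=0xc9, sp=0x80
body[0] add  r4, r0, #27 → r4=0xb3
body[1] sub  r4, r0, r2 → r4=0x92
body[2] xor  r1, r2, r1 → r1=0x35
body[3] mov  r1, #0x8d → r1=0x8d
body[4] sub  r3, r3, r0 → r3=0xdf
body[5] add  r1, r4, r6 → r1=0x0c
body[6] add  r0, r5, r3 → r0=0xa8
body[7] sub  r5, r6, #15 → r5=0x6b
epilogue: pop r5=0xc9, sp=0x81
epilogue: pop r1=0x33, sp=0x82
r1 is callee-saved → restored

REG = 0x33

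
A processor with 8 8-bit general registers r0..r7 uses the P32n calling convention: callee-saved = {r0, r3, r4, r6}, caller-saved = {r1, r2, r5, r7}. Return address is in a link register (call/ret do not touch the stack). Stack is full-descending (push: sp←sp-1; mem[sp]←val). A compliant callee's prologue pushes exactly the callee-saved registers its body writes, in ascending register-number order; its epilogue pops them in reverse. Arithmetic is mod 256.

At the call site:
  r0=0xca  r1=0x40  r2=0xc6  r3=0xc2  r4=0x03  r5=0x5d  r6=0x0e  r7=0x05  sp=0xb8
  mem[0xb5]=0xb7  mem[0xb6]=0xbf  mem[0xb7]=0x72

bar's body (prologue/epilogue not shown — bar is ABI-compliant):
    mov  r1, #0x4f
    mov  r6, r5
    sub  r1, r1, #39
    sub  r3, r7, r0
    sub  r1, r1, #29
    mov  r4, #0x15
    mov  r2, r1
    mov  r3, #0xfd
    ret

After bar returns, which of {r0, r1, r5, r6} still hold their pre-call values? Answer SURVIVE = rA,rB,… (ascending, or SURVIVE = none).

SURVIVE = r0,r5,r6

prologue: push r3 → mem[0xb7]=0xc2, sp=0xb7
prologue: push r4 → mem[0xb6]=0x03, sp=0xb6
prologue: push r6 → mem[0xb5]=0x0e, sp=0xb5
body[0] mov  r1, #0x4f → r1=0x4f
body[1] mov  r6, r5 → r6=0x5d
body[2] sub  r1, r1, #39 → r1=0x28
body[3] sub  r3, r7, r0 → r3=0x3b
body[4] sub  r1, r1, #29 → r1=0x0b
body[5] mov  r4, #0x15 → r4=0x15
body[6] mov  r2, r1 → r2=0x0b
body[7] mov  r3, #0xfd → r3=0xfd
epilogue: pop r6=0x0e, sp=0xb6
epilogue: pop r4=0x03, sp=0xb7
epilogue: pop r3=0xc2, sp=0xb8
r0: callee-saved, written=False
r1: caller-saved, written=True
r5: caller-saved, written=False
r6: callee-saved, written=True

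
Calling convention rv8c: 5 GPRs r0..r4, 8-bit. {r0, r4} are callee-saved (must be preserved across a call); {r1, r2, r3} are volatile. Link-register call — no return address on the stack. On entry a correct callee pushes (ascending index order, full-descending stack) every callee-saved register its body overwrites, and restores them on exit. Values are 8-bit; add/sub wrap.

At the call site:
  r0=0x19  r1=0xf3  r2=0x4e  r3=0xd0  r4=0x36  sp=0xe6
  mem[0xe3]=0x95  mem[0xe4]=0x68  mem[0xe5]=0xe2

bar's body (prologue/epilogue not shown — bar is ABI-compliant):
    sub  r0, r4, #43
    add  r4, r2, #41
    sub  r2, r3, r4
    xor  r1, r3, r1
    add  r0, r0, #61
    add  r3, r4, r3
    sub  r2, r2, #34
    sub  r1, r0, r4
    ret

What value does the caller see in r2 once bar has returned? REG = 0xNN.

REG = 0x37

prologue: push r0 → mem[0xe5]=0x19, sp=0xe5
prologue: push r4 → mem[0xe4]=0x36, sp=0xe4
body[0] sub  r0, r4, #43 → r0=0x0b
body[1] add  r4, r2, #41 → r4=0x77
body[2] sub  r2, r3, r4 → r2=0x59
body[3] xor  r1, r3, r1 → r1=0x23
body[4] add  r0, r0, #61 → r0=0x48
body[5] add  r3, r4, r3 → r3=0x47
body[6] sub  r2, r2, #34 → r2=0x37
body[7] sub  r1, r0, r4 → r1=0xd1
epilogue: pop r4=0x36, sp=0xe5
epilogue: pop r0=0x19, sp=0xe6
r2 is caller-saved → body value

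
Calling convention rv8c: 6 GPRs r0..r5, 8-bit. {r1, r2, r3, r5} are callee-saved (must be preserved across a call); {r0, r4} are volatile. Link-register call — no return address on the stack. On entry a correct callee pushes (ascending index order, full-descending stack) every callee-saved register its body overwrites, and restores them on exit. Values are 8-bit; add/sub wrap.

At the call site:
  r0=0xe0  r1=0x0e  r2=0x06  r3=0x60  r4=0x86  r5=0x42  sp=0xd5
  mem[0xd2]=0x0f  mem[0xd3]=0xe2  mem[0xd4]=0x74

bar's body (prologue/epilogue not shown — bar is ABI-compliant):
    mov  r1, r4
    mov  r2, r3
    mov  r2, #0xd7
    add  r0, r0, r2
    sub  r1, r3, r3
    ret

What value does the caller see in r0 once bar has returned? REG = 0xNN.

REG = 0xb7

prologue: push r1 → mem[0xd4]=0x0e, sp=0xd4
prologue: push r2 → mem[0xd3]=0x06, sp=0xd3
body[0] mov  r1, r4 → r1=0x86
body[1] mov  r2, r3 → r2=0x60
body[2] mov  r2, #0xd7 → r2=0xd7
body[3] add  r0, r0, r2 → r0=0xb7
body[4] sub  r1, r3, r3 → r1=0x00
epilogue: pop r2=0x06, sp=0xd4
epilogue: pop r1=0x0e, sp=0xd5
r0 is caller-saved → body value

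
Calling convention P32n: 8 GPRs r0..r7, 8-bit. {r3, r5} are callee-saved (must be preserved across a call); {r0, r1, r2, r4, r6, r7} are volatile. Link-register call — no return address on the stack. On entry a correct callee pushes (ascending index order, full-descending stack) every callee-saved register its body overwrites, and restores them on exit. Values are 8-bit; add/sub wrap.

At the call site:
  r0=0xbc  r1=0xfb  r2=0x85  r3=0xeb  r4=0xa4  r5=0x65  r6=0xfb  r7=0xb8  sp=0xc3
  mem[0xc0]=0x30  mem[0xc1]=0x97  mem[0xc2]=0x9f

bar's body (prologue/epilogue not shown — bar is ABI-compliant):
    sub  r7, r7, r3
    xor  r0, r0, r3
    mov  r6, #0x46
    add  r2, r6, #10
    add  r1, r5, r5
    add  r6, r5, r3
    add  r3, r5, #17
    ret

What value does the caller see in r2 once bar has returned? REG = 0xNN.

REG = 0x50

prologue: push r3 → mem[0xc2]=0xeb, sp=0xc2
body[0] sub  r7, r7, r3 → r7=0xcd
body[1] xor  r0, r0, r3 → r0=0x57
body[2] mov  r6, #0x46 → r6=0x46
body[3] add  r2, r6, #10 → r2=0x50
body[4] add  r1, r5, r5 → r1=0xca
body[5] add  r6, r5, r3 → r6=0x50
body[6] add  r3, r5, #17 → r3=0x76
epilogue: pop r3=0xeb, sp=0xc3
r2 is caller-saved → body value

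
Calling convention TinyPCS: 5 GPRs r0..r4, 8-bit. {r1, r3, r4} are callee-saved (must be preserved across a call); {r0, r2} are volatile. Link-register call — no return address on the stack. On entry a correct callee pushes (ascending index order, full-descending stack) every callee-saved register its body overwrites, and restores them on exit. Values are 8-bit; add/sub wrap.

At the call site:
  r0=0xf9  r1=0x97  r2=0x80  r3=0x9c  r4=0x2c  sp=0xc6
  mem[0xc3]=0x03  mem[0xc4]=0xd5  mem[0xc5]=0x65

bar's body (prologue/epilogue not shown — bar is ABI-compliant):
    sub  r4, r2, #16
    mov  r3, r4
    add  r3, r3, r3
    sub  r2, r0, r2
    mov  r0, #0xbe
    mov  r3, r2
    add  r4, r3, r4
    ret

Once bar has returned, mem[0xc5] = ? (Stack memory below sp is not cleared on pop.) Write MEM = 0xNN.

prologue: push r3 → mem[0xc5]=0x9c, sp=0xc5
prologue: push r4 → mem[0xc4]=0x2c, sp=0xc4
body[0] sub  r4, r2, #16 → r4=0x70
body[1] mov  r3, r4 → r3=0x70
body[2] add  r3, r3, r3 → r3=0xe0
body[3] sub  r2, r0, r2 → r2=0x79
body[4] mov  r0, #0xbe → r0=0xbe
body[5] mov  r3, r2 → r3=0x79
body[6] add  r4, r3, r4 → r4=0xe9
epilogue: pop r4=0x2c, sp=0xc5
epilogue: pop r3=0x9c, sp=0xc6
prologue pushed ['r3', 'r4'] at ['0xc5', '0xc4']

MEM = 0x9c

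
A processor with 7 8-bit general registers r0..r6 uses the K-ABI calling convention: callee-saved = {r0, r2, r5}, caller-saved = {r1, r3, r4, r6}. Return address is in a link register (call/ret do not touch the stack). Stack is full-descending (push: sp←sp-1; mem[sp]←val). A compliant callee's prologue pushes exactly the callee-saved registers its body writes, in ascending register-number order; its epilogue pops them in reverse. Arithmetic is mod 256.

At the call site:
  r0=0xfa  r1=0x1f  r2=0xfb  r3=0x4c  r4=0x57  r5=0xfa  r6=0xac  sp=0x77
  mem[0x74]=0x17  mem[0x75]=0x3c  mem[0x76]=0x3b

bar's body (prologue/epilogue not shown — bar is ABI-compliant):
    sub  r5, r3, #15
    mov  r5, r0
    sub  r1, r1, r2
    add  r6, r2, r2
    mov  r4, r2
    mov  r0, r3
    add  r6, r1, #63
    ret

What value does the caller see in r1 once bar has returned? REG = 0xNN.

REG = 0x24

prologue: push r0 -> mem[0x76]=0xfa, sp=0x76
prologue: push r5 -> mem[0x75]=0xfa, sp=0x75
body[0] sub  r5, r3, #15 -> r5=0x3d
body[1] mov  r5, r0 -> r5=0xfa
body[2] sub  r1, r1, r2 -> r1=0x24
body[3] add  r6, r2, r2 -> r6=0xf6
body[4] mov  r4, r2 -> r4=0xfb
body[5] mov  r0, r3 -> r0=0x4c
body[6] add  r6, r1, #63 -> r6=0x63
epilogue: pop r5=0xfa, sp=0x76
epilogue: pop r0=0xfa, sp=0x77
r1 is caller-saved -> body value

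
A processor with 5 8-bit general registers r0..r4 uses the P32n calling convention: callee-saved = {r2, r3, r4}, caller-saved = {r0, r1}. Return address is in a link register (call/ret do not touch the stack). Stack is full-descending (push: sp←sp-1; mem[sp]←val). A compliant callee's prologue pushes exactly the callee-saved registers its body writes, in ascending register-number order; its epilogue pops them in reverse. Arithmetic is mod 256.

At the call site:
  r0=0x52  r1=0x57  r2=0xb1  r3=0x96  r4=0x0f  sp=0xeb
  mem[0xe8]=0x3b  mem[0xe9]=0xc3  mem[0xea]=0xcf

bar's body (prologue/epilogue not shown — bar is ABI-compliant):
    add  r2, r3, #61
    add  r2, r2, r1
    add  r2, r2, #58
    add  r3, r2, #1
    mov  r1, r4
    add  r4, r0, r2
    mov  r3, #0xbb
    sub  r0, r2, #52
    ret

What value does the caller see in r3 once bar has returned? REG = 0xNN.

prologue: push r2 → mem[0xea]=0xb1, sp=0xea
prologue: push r3 → mem[0xe9]=0x96, sp=0xe9
prologue: push r4 → mem[0xe8]=0x0f, sp=0xe8
body[0] add  r2, r3, #61 → r2=0xd3
body[1] add  r2, r2, r1 → r2=0x2a
body[2] add  r2, r2, #58 → r2=0x64
body[3] add  r3, r2, #1 → r3=0x65
body[4] mov  r1, r4 → r1=0x0f
body[5] add  r4, r0, r2 → r4=0xb6
body[6] mov  r3, #0xbb → r3=0xbb
body[7] sub  r0, r2, #52 → r0=0x30
epilogue: pop r4=0x0f, sp=0xe9
epilogue: pop r3=0x96, sp=0xea
epilogue: pop r2=0xb1, sp=0xeb
r3 is callee-saved → restored

REG = 0x96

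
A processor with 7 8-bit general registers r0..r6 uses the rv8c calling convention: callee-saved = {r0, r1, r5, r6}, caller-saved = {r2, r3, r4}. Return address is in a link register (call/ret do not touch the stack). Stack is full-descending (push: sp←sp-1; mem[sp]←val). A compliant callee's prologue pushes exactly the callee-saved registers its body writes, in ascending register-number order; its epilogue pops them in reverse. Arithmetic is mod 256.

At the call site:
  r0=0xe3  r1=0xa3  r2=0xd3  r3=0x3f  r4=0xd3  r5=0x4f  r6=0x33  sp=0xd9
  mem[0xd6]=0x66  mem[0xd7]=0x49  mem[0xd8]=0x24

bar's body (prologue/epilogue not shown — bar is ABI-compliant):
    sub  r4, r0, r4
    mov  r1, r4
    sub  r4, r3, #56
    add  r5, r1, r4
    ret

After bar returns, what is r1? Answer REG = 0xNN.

REG = 0xa3

prologue: push r1 → mem[0xd8]=0xa3, sp=0xd8
prologue: push r5 → mem[0xd7]=0x4f, sp=0xd7
body[0] sub  r4, r0, r4 → r4=0x10
body[1] mov  r1, r4 → r1=0x10
body[2] sub  r4, r3, #56 → r4=0x07
body[3] add  r5, r1, r4 → r5=0x17
epilogue: pop r5=0x4f, sp=0xd8
epilogue: pop r1=0xa3, sp=0xd9
r1 is callee-saved → restored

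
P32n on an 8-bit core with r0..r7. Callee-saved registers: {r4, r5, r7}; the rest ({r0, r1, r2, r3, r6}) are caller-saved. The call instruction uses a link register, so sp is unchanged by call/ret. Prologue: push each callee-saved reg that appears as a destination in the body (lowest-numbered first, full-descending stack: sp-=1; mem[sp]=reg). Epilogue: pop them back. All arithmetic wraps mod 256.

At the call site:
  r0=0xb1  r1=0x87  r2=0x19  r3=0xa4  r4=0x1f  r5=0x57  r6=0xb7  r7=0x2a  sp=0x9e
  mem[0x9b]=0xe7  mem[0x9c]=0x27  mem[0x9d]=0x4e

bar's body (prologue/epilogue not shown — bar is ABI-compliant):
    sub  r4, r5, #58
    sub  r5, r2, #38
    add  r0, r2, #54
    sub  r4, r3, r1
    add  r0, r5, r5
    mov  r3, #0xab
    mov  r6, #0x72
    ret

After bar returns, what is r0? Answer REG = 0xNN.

REG = 0xe6

prologue: push r4 → mem[0x9d]=0x1f, sp=0x9d
prologue: push r5 → mem[0x9c]=0x57, sp=0x9c
body[0] sub  r4, r5, #58 → r4=0x1d
body[1] sub  r5, r2, #38 → r5=0xf3
body[2] add  r0, r2, #54 → r0=0x4f
body[3] sub  r4, r3, r1 → r4=0x1d
body[4] add  r0, r5, r5 → r0=0xe6
body[5] mov  r3, #0xab → r3=0xab
body[6] mov  r6, #0x72 → r6=0x72
epilogue: pop r5=0x57, sp=0x9d
epilogue: pop r4=0x1f, sp=0x9e
r0 is caller-saved → body value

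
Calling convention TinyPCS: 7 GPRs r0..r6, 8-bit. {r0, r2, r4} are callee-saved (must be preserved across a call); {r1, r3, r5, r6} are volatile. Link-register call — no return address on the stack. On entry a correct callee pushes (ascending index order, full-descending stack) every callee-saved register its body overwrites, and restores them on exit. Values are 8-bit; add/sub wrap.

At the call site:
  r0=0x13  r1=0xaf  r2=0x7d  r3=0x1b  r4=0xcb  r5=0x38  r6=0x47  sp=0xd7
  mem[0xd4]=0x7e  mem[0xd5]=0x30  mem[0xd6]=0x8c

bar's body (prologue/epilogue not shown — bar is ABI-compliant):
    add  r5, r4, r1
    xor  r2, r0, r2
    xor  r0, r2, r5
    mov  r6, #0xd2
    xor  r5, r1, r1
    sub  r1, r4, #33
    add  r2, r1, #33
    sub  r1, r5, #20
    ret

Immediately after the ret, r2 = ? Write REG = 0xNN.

prologue: push r0 → mem[0xd6]=0x13, sp=0xd6
prologue: push r2 → mem[0xd5]=0x7d, sp=0xd5
body[0] add  r5, r4, r1 → r5=0x7a
body[1] xor  r2, r0, r2 → r2=0x6e
body[2] xor  r0, r2, r5 → r0=0x14
body[3] mov  r6, #0xd2 → r6=0xd2
body[4] xor  r5, r1, r1 → r5=0x00
body[5] sub  r1, r4, #33 → r1=0xaa
body[6] add  r2, r1, #33 → r2=0xcb
body[7] sub  r1, r5, #20 → r1=0xec
epilogue: pop r2=0x7d, sp=0xd6
epilogue: pop r0=0x13, sp=0xd7
r2 is callee-saved → restored

REG = 0x7d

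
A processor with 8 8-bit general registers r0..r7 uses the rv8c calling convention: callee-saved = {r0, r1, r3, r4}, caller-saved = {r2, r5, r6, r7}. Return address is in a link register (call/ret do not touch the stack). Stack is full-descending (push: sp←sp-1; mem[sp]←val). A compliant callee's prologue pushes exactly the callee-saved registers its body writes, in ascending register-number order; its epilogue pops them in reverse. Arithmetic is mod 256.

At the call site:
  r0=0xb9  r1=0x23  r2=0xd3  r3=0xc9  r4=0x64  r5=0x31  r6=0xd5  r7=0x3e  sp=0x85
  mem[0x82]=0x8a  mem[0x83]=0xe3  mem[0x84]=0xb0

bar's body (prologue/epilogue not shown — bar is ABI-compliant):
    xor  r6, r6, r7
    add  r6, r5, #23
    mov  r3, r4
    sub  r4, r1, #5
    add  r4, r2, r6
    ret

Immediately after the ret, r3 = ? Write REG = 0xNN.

REG = 0xc9

prologue: push r3 -> mem[0x84]=0xc9, sp=0x84
prologue: push r4 -> mem[0x83]=0x64, sp=0x83
body[0] xor  r6, r6, r7 -> r6=0xeb
body[1] add  r6, r5, #23 -> r6=0x48
body[2] mov  r3, r4 -> r3=0x64
body[3] sub  r4, r1, #5 -> r4=0x1e
body[4] add  r4, r2, r6 -> r4=0x1b
epilogue: pop r4=0x64, sp=0x84
epilogue: pop r3=0xc9, sp=0x85
r3 is callee-saved -> restored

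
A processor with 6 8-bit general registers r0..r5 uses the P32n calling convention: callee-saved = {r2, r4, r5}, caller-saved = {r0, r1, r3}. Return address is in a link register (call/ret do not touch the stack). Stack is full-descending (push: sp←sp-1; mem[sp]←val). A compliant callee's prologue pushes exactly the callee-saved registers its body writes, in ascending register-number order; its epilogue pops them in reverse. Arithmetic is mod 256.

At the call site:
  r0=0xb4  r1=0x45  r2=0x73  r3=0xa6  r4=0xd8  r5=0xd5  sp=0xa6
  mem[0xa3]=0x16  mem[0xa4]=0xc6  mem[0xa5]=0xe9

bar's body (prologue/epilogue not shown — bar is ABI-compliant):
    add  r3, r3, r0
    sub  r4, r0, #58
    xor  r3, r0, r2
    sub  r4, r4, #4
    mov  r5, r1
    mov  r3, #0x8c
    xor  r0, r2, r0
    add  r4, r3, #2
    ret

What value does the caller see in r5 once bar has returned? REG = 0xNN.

prologue: push r4 -> mem[0xa5]=0xd8, sp=0xa5
prologue: push r5 -> mem[0xa4]=0xd5, sp=0xa4
body[0] add  r3, r3, r0 -> r3=0x5a
body[1] sub  r4, r0, #58 -> r4=0x7a
body[2] xor  r3, r0, r2 -> r3=0xc7
body[3] sub  r4, r4, #4 -> r4=0x76
body[4] mov  r5, r1 -> r5=0x45
body[5] mov  r3, #0x8c -> r3=0x8c
body[6] xor  r0, r2, r0 -> r0=0xc7
body[7] add  r4, r3, #2 -> r4=0x8e
epilogue: pop r5=0xd5, sp=0xa5
epilogue: pop r4=0xd8, sp=0xa6
r5 is callee-saved -> restored

REG = 0xd5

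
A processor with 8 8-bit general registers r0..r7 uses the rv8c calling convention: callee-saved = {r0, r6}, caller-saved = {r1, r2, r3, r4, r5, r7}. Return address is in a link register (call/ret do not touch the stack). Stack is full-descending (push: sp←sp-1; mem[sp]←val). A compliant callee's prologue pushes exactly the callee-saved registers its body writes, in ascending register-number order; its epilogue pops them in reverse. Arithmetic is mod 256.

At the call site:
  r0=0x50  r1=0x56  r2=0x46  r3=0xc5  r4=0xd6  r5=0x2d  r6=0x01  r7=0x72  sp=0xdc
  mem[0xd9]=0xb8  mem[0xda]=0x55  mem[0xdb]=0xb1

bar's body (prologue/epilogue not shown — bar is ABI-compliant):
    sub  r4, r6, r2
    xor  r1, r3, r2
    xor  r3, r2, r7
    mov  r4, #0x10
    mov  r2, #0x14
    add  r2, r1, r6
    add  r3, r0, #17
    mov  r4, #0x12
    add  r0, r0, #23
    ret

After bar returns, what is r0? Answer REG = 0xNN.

REG = 0x50

prologue: push r0 → mem[0xdb]=0x50, sp=0xdb
body[0] sub  r4, r6, r2 → r4=0xbb
body[1] xor  r1, r3, r2 → r1=0x83
body[2] xor  r3, r2, r7 → r3=0x34
body[3] mov  r4, #0x10 → r4=0x10
body[4] mov  r2, #0x14 → r2=0x14
body[5] add  r2, r1, r6 → r2=0x84
body[6] add  r3, r0, #17 → r3=0x61
body[7] mov  r4, #0x12 → r4=0x12
body[8] add  r0, r0, #23 → r0=0x67
epilogue: pop r0=0x50, sp=0xdc
r0 is callee-saved → restored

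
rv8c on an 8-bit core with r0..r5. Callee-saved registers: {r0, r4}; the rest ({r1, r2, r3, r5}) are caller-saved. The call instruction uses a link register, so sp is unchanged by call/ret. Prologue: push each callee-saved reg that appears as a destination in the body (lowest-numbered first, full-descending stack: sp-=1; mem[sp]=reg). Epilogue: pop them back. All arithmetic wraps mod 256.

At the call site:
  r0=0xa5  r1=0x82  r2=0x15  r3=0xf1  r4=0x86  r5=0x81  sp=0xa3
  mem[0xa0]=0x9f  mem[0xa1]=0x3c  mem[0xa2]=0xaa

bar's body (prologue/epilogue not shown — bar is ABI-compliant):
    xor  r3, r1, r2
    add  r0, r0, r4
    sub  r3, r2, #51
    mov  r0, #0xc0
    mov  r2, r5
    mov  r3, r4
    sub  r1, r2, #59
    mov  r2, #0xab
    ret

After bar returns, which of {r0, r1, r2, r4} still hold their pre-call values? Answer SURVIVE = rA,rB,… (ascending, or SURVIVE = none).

prologue: push r0 -> mem[0xa2]=0xa5, sp=0xa2
body[0] xor  r3, r1, r2 -> r3=0x97
body[1] add  r0, r0, r4 -> r0=0x2b
body[2] sub  r3, r2, #51 -> r3=0xe2
body[3] mov  r0, #0xc0 -> r0=0xc0
body[4] mov  r2, r5 -> r2=0x81
body[5] mov  r3, r4 -> r3=0x86
body[6] sub  r1, r2, #59 -> r1=0x46
body[7] mov  r2, #0xab -> r2=0xab
epilogue: pop r0=0xa5, sp=0xa3
r0: callee-saved, written=True
r1: caller-saved, written=True
r2: caller-saved, written=True
r4: callee-saved, written=False

SURVIVE = r0,r4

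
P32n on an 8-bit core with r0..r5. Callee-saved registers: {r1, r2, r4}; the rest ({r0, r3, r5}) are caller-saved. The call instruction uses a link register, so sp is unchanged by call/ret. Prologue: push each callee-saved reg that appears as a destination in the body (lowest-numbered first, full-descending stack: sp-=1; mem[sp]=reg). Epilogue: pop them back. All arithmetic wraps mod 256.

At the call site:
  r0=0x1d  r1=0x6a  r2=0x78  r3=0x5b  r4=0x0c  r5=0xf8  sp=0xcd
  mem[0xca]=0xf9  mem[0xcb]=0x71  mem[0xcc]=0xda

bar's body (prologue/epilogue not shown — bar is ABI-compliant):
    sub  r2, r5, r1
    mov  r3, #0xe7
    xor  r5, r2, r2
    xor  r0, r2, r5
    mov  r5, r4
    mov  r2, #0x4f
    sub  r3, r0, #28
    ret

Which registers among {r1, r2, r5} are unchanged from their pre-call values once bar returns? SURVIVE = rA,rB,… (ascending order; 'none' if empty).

prologue: push r2 -> mem[0xcc]=0x78, sp=0xcc
body[0] sub  r2, r5, r1 -> r2=0x8e
body[1] mov  r3, #0xe7 -> r3=0xe7
body[2] xor  r5, r2, r2 -> r5=0x00
body[3] xor  r0, r2, r5 -> r0=0x8e
body[4] mov  r5, r4 -> r5=0x0c
body[5] mov  r2, #0x4f -> r2=0x4f
body[6] sub  r3, r0, #28 -> r3=0x72
epilogue: pop r2=0x78, sp=0xcd
r1: callee-saved, written=False
r2: callee-saved, written=True
r5: caller-saved, written=True

SURVIVE = r1,r2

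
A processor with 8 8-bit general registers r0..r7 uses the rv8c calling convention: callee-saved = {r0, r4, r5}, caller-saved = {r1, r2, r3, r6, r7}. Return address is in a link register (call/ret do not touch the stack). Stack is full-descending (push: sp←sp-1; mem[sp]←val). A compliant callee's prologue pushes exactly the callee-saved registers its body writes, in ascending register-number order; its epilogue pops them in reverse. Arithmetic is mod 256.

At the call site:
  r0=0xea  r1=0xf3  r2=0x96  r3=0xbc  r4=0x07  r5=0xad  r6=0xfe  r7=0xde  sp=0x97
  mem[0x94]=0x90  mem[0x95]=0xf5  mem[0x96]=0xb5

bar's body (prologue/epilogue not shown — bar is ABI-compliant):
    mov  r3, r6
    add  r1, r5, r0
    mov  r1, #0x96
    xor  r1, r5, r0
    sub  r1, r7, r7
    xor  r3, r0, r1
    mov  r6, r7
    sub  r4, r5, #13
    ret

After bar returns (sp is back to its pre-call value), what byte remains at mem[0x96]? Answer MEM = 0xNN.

prologue: push r4 → mem[0x96]=0x07, sp=0x96
body[0] mov  r3, r6 → r3=0xfe
body[1] add  r1, r5, r0 → r1=0x97
body[2] mov  r1, #0x96 → r1=0x96
body[3] xor  r1, r5, r0 → r1=0x47
body[4] sub  r1, r7, r7 → r1=0x00
body[5] xor  r3, r0, r1 → r3=0xea
body[6] mov  r6, r7 → r6=0xde
body[7] sub  r4, r5, #13 → r4=0xa0
epilogue: pop r4=0x07, sp=0x97
prologue pushed ['r4'] at ['0x96']

MEM = 0x07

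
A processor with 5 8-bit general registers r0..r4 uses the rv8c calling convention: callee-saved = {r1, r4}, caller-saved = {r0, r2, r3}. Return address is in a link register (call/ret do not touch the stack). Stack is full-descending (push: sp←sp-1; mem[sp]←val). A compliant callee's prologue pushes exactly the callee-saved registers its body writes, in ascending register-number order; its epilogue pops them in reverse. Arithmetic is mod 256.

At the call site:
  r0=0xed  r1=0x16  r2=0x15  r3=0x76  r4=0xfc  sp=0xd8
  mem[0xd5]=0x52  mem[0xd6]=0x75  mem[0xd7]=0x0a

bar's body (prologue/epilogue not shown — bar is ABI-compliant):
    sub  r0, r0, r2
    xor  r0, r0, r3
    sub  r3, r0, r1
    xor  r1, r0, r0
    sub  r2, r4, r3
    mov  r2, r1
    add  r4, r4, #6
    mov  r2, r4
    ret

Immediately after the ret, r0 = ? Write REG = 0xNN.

REG = 0xae

prologue: push r1 -> mem[0xd7]=0x16, sp=0xd7
prologue: push r4 -> mem[0xd6]=0xfc, sp=0xd6
body[0] sub  r0, r0, r2 -> r0=0xd8
body[1] xor  r0, r0, r3 -> r0=0xae
body[2] sub  r3, r0, r1 -> r3=0x98
body[3] xor  r1, r0, r0 -> r1=0x00
body[4] sub  r2, r4, r3 -> r2=0x64
body[5] mov  r2, r1 -> r2=0x00
body[6] add  r4, r4, #6 -> r4=0x02
body[7] mov  r2, r4 -> r2=0x02
epilogue: pop r4=0xfc, sp=0xd7
epilogue: pop r1=0x16, sp=0xd8
r0 is caller-saved -> body value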